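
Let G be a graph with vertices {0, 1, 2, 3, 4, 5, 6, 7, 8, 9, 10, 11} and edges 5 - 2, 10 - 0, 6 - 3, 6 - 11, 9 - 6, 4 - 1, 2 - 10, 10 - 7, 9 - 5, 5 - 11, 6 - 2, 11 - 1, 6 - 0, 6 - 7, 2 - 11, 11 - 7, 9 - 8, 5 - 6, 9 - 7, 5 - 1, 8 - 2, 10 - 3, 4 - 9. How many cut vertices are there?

0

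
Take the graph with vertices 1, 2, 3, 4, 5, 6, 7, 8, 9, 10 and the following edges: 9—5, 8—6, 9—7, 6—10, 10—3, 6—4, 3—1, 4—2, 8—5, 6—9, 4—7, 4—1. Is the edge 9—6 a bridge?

After removing 9—6, the path 9-7-4-6 still connects them, so the edge is not a bridge.

No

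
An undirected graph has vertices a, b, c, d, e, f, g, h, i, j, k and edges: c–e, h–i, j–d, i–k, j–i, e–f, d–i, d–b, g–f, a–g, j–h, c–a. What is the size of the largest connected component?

6

Starting from a we can reach a, c, e, f, g. That is one component of size 5.
Starting from b we can reach b, d, h, i, j, k. That is one component of size 6.
The largest has 6 vertices.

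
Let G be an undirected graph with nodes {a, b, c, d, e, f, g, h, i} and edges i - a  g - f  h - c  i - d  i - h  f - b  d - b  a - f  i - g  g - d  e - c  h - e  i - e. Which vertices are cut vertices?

i

Removing i increases the component count from 1 to 2, so i is a cut vertex.
By contrast removing c leaves 1 component; it is not a cut vertex. No other vertex is a cut vertex either.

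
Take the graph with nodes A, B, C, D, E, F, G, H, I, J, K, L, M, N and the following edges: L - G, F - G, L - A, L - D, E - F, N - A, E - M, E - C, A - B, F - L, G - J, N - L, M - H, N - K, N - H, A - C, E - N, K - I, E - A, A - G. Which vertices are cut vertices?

Removing A increases the component count from 1 to 2, so A is a cut vertex.
Removing G increases the component count from 1 to 2, so G is a cut vertex.
Removing K increases the component count from 1 to 2, so K is a cut vertex.
Likewise L, N are cut vertices.
By contrast removing C leaves 1 component; it is not a cut vertex. No other vertex is a cut vertex either.

A, G, K, L, N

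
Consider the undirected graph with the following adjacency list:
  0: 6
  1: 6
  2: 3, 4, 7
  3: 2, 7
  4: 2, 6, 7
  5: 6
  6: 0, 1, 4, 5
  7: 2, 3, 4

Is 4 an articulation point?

Deleting 4 raises the number of components from 1 to 2, so 4 is a cut vertex.

Yes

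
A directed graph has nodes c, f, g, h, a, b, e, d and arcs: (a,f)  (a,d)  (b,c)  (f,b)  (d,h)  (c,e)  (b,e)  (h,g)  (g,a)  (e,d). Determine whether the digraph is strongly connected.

Yes

From g we can reach every vertex (a, b, c, d, e, f, g, h), and every vertex can reach g (a, b, c, d, e, f, g, h). So the whole graph is one strongly connected component.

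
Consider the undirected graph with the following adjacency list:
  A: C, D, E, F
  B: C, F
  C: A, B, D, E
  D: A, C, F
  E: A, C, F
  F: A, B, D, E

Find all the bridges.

none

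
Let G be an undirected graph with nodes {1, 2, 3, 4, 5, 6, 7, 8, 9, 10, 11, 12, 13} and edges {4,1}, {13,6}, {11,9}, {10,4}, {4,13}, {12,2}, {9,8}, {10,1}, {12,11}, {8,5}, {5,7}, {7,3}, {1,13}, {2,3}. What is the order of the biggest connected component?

Starting from 1 we can reach 1, 4, 6, 10, 13. That is one component of size 5.
Starting from 2 we can reach 2, 3, 5, 7, 8, 9, 11, 12. That is one component of size 8.
The largest has 8 vertices.

8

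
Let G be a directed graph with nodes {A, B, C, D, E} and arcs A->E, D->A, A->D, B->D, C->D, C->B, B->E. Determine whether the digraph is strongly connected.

No

There is no directed path from D to B, so the graph is not strongly connected.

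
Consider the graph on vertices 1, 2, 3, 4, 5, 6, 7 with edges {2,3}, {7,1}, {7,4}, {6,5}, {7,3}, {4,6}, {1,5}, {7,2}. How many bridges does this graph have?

0

The edges on the cycle 7-2-3-7 are not bridges since each lies on that cycle.
Every edge lies on some cycle, so there are no bridges.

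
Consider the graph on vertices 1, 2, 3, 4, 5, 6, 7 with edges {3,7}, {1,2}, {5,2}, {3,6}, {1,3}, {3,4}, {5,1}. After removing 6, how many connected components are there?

1

With 6 gone, the remaining components are: {1, 2, 3, 4, 5, 7}.
That is 1 component.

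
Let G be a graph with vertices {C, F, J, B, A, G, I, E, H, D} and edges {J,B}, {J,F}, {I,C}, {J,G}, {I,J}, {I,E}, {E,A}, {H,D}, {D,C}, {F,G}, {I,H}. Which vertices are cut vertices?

E, I, J

Removing E increases the component count from 1 to 2, so E is a cut vertex.
Removing I increases the component count from 1 to 3, so I is a cut vertex.
Removing J increases the component count from 1 to 3, so J is a cut vertex.
By contrast removing A leaves 1 component; it is not a cut vertex. No other vertex is a cut vertex either.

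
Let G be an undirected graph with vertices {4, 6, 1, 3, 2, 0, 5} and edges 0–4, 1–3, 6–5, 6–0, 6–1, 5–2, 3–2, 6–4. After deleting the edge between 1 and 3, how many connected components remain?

1

1 and 3 are still connected via 1-6-5-2-3, so the component count stays at 1.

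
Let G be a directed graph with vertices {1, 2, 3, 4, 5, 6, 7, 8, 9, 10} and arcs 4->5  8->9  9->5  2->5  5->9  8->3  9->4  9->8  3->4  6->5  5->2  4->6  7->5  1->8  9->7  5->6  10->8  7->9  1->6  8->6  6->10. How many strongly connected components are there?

{2, 3, 4, 5, 6, 7, 8, 9, 10} are all mutually reachable — one SCC of size 9.
{1} is an SCC by itself.
That gives 2 strongly connected components.

2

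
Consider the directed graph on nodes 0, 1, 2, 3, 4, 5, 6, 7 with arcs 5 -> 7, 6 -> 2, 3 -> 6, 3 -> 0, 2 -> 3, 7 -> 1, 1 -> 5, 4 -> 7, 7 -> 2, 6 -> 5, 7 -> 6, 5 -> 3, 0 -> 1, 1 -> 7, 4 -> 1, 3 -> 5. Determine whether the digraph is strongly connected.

No

There is no directed path from 3 to 4, so the graph is not strongly connected.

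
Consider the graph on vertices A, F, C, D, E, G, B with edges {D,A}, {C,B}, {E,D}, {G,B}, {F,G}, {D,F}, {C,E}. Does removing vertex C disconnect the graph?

No

Deleting C leaves 1 component (was 1) (its neighbors B, E remain connected to each other), so C is not a cut vertex.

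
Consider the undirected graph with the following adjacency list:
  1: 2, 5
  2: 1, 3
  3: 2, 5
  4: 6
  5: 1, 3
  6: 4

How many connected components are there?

Starting from 4 we can reach 4, 6. That is one component of size 2.
Starting from 1 we can reach 1, 2, 3, 5. That is one component of size 4.
Total: 2 components.

2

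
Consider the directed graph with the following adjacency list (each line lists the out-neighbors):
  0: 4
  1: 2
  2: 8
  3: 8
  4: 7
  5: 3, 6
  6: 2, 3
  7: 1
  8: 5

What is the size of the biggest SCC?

5

{2, 3, 5, 6, 8} are all mutually reachable — one SCC of size 5.
{7} is an SCC by itself.
{1} is an SCC by itself.
{0} is an SCC by itself.
{4} is an SCC by itself.
The largest has 5 vertices.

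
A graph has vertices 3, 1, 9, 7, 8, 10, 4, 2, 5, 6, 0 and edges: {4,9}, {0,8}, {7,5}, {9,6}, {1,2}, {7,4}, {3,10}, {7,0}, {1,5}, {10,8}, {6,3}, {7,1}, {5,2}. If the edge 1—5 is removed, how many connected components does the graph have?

1 and 5 are still connected via 1-7-5, so the component count stays at 1.

1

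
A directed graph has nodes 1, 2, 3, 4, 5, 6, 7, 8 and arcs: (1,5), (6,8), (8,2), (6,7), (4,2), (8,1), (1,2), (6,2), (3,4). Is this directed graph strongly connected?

No

There is no directed path from 7 to 8, so the graph is not strongly connected.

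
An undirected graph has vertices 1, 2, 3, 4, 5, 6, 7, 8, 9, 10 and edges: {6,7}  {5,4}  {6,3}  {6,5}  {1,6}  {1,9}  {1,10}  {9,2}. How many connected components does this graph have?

2

8 is isolated — a component by itself.
Starting from 1 we can reach 1, 2, 3, 4, 5, 6, 7, 9, 10. That is one component of size 9.
Total: 2 components.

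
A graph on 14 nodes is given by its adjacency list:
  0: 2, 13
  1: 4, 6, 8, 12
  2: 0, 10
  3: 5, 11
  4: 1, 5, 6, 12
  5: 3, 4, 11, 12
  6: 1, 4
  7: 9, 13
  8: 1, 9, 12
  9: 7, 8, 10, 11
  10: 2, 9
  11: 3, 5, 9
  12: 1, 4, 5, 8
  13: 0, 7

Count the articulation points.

Removing 9 increases the component count from 1 to 2, so 9 is a cut vertex.
By contrast removing 13 leaves 1 component; it is not a cut vertex. No other vertex is a cut vertex either.

1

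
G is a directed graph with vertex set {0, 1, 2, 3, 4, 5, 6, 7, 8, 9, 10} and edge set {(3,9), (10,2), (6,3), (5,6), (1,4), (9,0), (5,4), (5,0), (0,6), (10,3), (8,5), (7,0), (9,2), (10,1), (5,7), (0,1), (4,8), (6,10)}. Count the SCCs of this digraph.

2

{0, 1, 3, 4, 5, 6, 7, 8, 9, 10} are all mutually reachable — one SCC of size 10.
{2} is an SCC by itself.
That gives 2 strongly connected components.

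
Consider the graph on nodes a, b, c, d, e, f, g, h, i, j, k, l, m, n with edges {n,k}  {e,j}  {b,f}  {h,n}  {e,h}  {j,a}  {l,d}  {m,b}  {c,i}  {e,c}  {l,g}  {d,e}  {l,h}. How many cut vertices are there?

7

Removing b increases the component count from 2 to 3, so b is a cut vertex.
Removing c increases the component count from 2 to 3, so c is a cut vertex.
Removing e increases the component count from 2 to 4, so e is a cut vertex.
Likewise h, j, l, n are cut vertices.
By contrast removing i leaves 2 components; it is not a cut vertex. No other vertex is a cut vertex either.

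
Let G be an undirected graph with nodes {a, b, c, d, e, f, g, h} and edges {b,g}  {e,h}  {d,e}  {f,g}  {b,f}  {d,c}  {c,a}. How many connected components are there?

Starting from b we can reach b, f, g. That is one component of size 3.
Starting from a we can reach a, c, d, e, h. That is one component of size 5.
Total: 2 components.

2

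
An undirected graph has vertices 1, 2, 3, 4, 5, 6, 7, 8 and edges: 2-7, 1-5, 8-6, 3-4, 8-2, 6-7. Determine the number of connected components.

Starting from 1 we can reach 1, 5. That is one component of size 2.
Starting from 3 we can reach 3, 4. That is one component of size 2.
Starting from 2 we can reach 2, 6, 7, 8. That is one component of size 4.
Total: 3 components.

3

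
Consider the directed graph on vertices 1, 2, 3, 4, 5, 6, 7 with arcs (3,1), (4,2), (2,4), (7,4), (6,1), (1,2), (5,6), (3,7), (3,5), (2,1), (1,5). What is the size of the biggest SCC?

5

{1, 2, 4, 5, 6} are all mutually reachable — one SCC of size 5.
{7} is an SCC by itself.
{3} is an SCC by itself.
The largest has 5 vertices.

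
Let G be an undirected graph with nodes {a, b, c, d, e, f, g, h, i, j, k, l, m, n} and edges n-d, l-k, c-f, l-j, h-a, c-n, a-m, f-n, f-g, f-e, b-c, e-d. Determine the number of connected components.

4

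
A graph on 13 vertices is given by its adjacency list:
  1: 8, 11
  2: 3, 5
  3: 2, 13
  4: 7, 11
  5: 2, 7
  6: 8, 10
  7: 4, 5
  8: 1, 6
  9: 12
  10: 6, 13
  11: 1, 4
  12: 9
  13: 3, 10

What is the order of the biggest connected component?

11

Starting from 9 we can reach 9, 12. That is one component of size 2.
Starting from 1 we can reach 1, 2, 3, 4, 5, 6, 7, 8, 10, 11, 13. That is one component of size 11.
The largest has 11 vertices.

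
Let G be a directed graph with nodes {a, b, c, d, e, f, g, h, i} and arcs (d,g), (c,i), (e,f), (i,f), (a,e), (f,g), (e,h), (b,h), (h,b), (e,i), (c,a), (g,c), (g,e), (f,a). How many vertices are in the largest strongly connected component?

6

{a, c, e, f, g, i} are all mutually reachable — one SCC of size 6.
{b, h} are all mutually reachable — one SCC of size 2.
{d} is an SCC by itself.
The largest has 6 vertices.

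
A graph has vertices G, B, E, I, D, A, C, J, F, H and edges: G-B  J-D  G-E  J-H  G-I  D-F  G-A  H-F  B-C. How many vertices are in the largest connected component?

6

Starting from D we can reach D, F, H, J. That is one component of size 4.
Starting from A we can reach A, B, C, E, G, I. That is one component of size 6.
The largest has 6 vertices.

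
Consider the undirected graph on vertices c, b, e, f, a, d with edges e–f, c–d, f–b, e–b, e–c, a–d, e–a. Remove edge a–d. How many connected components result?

a and d are still connected via a-e-c-d, so the component count stays at 1.

1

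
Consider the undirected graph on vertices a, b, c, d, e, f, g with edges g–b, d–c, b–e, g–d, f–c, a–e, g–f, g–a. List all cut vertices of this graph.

g

Removing g increases the component count from 1 to 2, so g is a cut vertex.
By contrast removing e leaves 1 component; it is not a cut vertex. No other vertex is a cut vertex either.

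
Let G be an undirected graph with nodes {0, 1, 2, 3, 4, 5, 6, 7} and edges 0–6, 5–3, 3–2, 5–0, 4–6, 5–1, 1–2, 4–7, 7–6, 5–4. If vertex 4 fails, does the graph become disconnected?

Deleting 4 leaves 1 component (was 1) (its neighbors 5, 6, 7 remain connected to each other), so 4 is not a cut vertex.

No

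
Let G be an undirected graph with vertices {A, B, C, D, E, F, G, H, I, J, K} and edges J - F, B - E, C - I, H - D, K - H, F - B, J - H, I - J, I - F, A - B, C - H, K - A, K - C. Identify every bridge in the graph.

B-E, D-H

The edges on the cycle K-C-I-J-H-K are not bridges since each lies on that cycle.
But removing B - E disconnects B from E; removing D - H disconnects D from H — these are bridges.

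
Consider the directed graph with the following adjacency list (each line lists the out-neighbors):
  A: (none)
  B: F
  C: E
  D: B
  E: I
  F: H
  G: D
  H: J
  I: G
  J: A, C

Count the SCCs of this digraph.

2

{B, C, D, E, F, G, H, I, J} are all mutually reachable — one SCC of size 9.
{A} is an SCC by itself.
That gives 2 strongly connected components.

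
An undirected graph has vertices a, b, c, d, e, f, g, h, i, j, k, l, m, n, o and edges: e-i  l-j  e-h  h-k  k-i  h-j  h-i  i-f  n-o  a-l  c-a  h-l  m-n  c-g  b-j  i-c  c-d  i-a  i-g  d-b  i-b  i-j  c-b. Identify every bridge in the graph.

f-i, m-n, n-o

The edges on the cycle i-c-d-b-i are not bridges since each lies on that cycle.
But removing f-i disconnects f from i; removing m-n disconnects m from n; removing n-o disconnects n from o — these are bridges.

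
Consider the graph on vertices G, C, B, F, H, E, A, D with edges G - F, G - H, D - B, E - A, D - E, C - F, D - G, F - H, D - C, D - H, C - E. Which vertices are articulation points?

Removing D increases the component count from 1 to 2, so D is a cut vertex.
Removing E increases the component count from 1 to 2, so E is a cut vertex.
By contrast removing C leaves 1 component; it is not a cut vertex. No other vertex is a cut vertex either.

D, E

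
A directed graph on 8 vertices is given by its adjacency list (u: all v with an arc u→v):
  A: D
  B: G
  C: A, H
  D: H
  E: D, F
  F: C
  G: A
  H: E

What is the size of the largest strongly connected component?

6

{A, C, D, E, F, H} are all mutually reachable — one SCC of size 6.
{B} is an SCC by itself.
{G} is an SCC by itself.
The largest has 6 vertices.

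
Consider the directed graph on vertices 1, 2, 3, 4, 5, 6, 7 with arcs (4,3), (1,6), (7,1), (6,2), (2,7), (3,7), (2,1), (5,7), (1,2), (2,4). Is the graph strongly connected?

No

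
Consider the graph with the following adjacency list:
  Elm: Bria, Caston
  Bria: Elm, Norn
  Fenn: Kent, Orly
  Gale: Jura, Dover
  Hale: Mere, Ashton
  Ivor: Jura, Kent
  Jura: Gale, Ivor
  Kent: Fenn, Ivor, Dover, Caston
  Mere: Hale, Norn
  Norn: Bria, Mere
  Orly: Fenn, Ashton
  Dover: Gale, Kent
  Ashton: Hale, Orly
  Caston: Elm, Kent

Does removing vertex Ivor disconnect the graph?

No

Deleting Ivor leaves 1 component (was 1) (its neighbors Jura, Kent remain connected to each other), so Ivor is not a cut vertex.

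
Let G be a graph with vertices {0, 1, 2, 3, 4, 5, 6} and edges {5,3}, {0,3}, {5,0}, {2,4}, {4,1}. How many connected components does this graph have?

6 is isolated — a component by itself.
Starting from 1 we can reach 1, 2, 4. That is one component of size 3.
Starting from 0 we can reach 0, 3, 5. That is one component of size 3.
Total: 3 components.

3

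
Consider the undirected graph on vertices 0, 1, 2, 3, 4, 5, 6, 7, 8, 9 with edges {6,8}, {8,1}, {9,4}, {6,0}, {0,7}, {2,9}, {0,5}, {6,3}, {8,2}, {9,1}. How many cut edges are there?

The edges on the cycle 8-2-9-1-8 are not bridges since each lies on that cycle.
But removing 9 - 4 disconnects 9 from 4; removing 7 - 0 disconnects 7 from 0; removing 6 - 3 disconnects 6 from 3; removing 6 - 0 disconnects 6 from 0 — these are bridges.
In total 6 edges are bridges.

6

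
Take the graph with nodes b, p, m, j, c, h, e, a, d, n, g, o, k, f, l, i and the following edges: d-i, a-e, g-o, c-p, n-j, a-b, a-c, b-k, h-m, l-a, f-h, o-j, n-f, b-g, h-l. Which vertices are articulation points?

a, b, c, h

Removing a increases the component count from 2 to 4, so a is a cut vertex.
Removing b increases the component count from 2 to 3, so b is a cut vertex.
Removing c increases the component count from 2 to 3, so c is a cut vertex.
Likewise h is a cut vertex.
By contrast removing k leaves 2 components; it is not a cut vertex. No other vertex is a cut vertex either.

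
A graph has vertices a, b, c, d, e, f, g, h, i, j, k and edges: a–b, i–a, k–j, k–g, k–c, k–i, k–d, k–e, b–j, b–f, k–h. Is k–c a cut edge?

Yes

Removing k–c leaves no path between k and c: the component count goes from 1 to 2. So it is a bridge.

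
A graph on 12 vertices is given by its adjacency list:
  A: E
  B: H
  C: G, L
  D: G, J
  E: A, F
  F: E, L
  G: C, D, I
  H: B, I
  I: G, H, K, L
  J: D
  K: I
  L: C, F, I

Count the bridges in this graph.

8

The edges on the cycle I-L-C-G-I are not bridges since each lies on that cycle.
But removing L-F disconnects L from F; removing I-H disconnects I from H; removing F-E disconnects F from E; removing D-J disconnects D from J — these are bridges.
In total 8 edges are bridges.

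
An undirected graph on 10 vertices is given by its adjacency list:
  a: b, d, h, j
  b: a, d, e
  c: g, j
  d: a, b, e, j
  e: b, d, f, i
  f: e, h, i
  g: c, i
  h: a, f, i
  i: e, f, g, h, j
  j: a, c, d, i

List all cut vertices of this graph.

Removing a, for instance, still leaves 1 component. No single vertex removal increases the component count — the graph has no articulation points.

none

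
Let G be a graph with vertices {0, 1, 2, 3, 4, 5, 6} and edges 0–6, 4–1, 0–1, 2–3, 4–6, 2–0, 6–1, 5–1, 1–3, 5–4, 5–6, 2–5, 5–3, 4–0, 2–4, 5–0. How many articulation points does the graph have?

Removing 2, for instance, still leaves 1 component. No single vertex removal increases the component count — the graph has no articulation points.

0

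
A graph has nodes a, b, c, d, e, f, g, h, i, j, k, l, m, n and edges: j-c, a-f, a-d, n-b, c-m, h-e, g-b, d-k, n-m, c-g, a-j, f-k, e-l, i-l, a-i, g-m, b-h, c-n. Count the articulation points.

1

Removing a increases the component count from 1 to 2, so a is a cut vertex.
By contrast removing c leaves 1 component; it is not a cut vertex. No other vertex is a cut vertex either.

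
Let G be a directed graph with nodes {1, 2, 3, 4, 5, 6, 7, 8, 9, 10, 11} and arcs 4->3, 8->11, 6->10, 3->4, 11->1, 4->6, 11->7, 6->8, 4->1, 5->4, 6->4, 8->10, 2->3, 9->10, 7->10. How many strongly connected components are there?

9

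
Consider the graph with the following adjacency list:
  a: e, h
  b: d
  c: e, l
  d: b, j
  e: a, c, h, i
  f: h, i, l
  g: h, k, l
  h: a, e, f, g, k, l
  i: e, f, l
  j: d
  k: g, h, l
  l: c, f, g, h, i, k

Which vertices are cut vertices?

d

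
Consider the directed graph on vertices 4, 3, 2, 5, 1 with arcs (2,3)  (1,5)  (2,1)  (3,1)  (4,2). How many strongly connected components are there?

5

{1} is an SCC by itself.
{5} is an SCC by itself.
{4} is an SCC by itself.
{3} is an SCC by itself.
{2} is an SCC by itself.
That gives 5 strongly connected components.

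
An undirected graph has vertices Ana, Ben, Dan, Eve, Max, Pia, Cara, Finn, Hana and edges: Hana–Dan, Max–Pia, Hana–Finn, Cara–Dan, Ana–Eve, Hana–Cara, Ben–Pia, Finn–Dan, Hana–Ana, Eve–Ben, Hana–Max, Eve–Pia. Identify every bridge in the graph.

The edges on the cycle Hana-Cara-Dan-Hana are not bridges since each lies on that cycle.
Every edge lies on some cycle, so there are no bridges.

none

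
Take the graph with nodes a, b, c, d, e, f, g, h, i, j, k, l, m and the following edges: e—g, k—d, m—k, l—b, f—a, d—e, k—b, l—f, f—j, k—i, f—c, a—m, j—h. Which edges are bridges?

c-f, d-e, d-k, e-g, f-j, h-j, i-k

The edges on the cycle l-f-a-m-k-b-l are not bridges since each lies on that cycle.
But removing f—c disconnects f from c; removing k—i disconnects k from i; removing e—g disconnects e from g; removing j—h disconnects j from h — these are bridges.
In total 7 edges are bridges.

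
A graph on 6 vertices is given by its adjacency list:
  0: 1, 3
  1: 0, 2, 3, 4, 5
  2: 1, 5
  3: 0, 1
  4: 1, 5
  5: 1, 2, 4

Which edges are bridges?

The edges on the cycle 1-3-0-1 are not bridges since each lies on that cycle.
Every edge lies on some cycle, so there are no bridges.

none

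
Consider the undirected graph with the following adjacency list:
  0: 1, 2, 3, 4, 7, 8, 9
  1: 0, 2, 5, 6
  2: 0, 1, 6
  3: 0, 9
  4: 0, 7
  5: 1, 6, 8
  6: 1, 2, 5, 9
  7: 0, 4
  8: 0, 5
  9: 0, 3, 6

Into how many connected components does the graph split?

1

Starting from 0 we can reach 0, 1, 2, 3, 4, 5, 6, 7, 8, 9. That is one component of size 10.
Total: 1 component.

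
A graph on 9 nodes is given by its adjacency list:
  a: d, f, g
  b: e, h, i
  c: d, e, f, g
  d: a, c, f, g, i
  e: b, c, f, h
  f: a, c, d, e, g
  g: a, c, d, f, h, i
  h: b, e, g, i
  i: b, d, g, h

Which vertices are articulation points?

Removing f, for instance, still leaves 1 component. No single vertex removal increases the component count — the graph has no articulation points.

none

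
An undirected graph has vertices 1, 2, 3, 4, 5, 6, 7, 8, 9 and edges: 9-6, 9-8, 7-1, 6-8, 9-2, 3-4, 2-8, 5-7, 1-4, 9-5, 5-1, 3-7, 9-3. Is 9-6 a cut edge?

After removing 9-6, the path 9-8-6 still connects them, so the edge is not a bridge.

No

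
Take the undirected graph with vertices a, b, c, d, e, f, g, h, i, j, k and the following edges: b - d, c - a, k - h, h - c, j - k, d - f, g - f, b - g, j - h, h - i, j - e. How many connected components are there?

2

Starting from b we can reach b, d, f, g. That is one component of size 4.
Starting from a we can reach a, c, e, h, i, j, k. That is one component of size 7.
Total: 2 components.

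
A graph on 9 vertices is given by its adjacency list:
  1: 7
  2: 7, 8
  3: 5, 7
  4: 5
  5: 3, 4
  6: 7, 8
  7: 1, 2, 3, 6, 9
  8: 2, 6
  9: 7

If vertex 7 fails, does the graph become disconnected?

Deleting 7 raises the number of components from 1 to 4, so 7 is a cut vertex.

Yes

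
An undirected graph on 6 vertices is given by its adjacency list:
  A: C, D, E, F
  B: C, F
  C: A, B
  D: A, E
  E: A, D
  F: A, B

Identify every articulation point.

A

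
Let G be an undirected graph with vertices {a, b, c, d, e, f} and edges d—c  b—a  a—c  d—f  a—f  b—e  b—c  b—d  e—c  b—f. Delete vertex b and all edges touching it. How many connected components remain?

1

With b gone, the remaining components are: {a, c, d, e, f}.
That is 1 component.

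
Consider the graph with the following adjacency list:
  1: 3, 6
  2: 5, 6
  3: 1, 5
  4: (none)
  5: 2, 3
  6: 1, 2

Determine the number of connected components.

4 is isolated — a component by itself.
Starting from 1 we can reach 1, 2, 3, 5, 6. That is one component of size 5.
Total: 2 components.

2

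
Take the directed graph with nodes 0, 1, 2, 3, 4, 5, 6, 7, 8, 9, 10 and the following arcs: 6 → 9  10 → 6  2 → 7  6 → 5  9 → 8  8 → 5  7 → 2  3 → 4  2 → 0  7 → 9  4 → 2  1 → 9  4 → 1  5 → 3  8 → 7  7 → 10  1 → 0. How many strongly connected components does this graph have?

2

{1, 2, 3, 4, 5, 6, 7, 8, 9, 10} are all mutually reachable — one SCC of size 10.
{0} is an SCC by itself.
That gives 2 strongly connected components.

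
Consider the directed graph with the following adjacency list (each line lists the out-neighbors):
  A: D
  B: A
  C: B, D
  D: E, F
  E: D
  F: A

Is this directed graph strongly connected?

No

There is no directed path from E to B, so the graph is not strongly connected.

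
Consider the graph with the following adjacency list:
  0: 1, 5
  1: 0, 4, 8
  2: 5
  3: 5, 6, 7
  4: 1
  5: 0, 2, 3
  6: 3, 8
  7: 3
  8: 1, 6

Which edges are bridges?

1-4, 2-5, 3-7

The edges on the cycle 1-0-5-3-6-8-1 are not bridges since each lies on that cycle.
But removing 1-4 disconnects 1 from 4; removing 2-5 disconnects 2 from 5; removing 3-7 disconnects 3 from 7 — these are bridges.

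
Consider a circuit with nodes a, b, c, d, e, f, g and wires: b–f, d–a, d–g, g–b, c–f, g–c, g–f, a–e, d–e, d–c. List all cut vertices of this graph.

Removing d increases the component count from 1 to 2, so d is a cut vertex.
By contrast removing a leaves 1 component; it is not a cut vertex. No other vertex is a cut vertex either.

d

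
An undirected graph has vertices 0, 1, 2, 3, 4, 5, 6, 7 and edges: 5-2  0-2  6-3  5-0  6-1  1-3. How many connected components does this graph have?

4

7 is isolated — a component by itself.
4 is isolated — a component by itself.
Starting from 0 we can reach 0, 2, 5. That is one component of size 3.
Starting from 1 we can reach 1, 3, 6. That is one component of size 3.
Total: 4 components.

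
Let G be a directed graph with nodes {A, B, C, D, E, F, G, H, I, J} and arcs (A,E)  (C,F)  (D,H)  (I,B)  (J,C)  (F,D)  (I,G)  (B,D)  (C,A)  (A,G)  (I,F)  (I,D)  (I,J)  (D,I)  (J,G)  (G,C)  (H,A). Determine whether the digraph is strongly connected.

There is no directed path from E to B, so the graph is not strongly connected.

No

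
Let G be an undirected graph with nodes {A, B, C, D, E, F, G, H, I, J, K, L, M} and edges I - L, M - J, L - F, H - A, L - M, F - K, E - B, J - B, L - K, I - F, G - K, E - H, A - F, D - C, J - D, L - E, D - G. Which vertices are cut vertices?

Removing D increases the component count from 1 to 2, so D is a cut vertex.
By contrast removing J leaves 1 component; it is not a cut vertex. No other vertex is a cut vertex either.

D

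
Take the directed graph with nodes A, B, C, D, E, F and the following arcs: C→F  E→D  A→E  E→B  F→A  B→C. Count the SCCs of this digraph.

2

{A, B, C, E, F} are all mutually reachable — one SCC of size 5.
{D} is an SCC by itself.
That gives 2 strongly connected components.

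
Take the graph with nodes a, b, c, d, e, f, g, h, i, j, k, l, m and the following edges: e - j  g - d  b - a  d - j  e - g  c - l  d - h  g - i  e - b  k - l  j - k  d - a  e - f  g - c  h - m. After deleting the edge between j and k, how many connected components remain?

1

j and k are still connected via j-e-g-c-l-k, so the component count stays at 1.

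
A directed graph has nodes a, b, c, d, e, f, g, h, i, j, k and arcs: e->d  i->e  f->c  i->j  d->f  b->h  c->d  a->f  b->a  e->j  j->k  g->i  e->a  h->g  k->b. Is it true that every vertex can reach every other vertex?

No

There is no directed path from f to h, so the graph is not strongly connected.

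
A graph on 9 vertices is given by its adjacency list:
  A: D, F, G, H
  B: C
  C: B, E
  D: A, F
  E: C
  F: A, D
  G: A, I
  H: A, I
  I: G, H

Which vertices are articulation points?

Removing A increases the component count from 2 to 3, so A is a cut vertex.
Removing C increases the component count from 2 to 3, so C is a cut vertex.
By contrast removing I leaves 2 components; it is not a cut vertex. No other vertex is a cut vertex either.

A, C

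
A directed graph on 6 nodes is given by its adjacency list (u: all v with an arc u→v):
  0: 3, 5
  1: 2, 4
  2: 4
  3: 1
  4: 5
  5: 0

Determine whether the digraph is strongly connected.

From 0 we can reach every vertex (0, 1, 2, 3, 4, 5), and every vertex can reach 0 (0, 1, 2, 3, 4, 5). So the whole graph is one strongly connected component.

Yes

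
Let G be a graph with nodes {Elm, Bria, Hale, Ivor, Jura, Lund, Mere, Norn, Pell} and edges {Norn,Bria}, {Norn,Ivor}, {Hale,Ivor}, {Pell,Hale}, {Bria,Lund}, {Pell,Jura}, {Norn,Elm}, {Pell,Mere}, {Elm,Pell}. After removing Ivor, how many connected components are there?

1

With Ivor gone, the remaining components are: {Elm, Bria, Hale, Jura, Lund, Mere, Norn, Pell}.
That is 1 component.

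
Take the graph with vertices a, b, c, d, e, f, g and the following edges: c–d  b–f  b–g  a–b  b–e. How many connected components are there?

2

Starting from c we can reach c, d. That is one component of size 2.
Starting from a we can reach a, b, e, f, g. That is one component of size 5.
Total: 2 components.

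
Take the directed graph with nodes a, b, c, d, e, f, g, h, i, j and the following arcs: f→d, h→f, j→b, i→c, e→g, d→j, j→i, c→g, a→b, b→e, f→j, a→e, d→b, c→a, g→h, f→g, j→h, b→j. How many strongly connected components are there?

{a, b, c, d, e, f, g, h, i, j} are all mutually reachable — one SCC of size 10.
That gives 1 strongly connected component.

1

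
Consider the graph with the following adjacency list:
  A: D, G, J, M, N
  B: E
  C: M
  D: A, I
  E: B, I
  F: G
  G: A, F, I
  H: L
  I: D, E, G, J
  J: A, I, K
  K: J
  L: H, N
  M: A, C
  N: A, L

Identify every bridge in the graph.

A-M, A-N, B-E, C-M, E-I, F-G, H-L, J-K, L-N

The edges on the cycle A-G-I-J-A are not bridges since each lies on that cycle.
But removing H-L disconnects H from L; removing N-L disconnects N from L; removing M-A disconnects M from A; removing E-I disconnects E from I — these are bridges.
In total 9 edges are bridges.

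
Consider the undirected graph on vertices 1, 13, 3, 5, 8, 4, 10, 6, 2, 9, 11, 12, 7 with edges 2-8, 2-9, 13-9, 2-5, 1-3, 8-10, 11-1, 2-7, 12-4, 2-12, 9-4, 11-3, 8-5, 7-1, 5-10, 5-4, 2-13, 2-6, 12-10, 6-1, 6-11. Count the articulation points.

1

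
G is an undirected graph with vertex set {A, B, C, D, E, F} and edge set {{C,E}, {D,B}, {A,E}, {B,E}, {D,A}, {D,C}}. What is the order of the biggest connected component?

5

F is isolated — a component by itself.
Starting from A we can reach A, B, C, D, E. That is one component of size 5.
The largest has 5 vertices.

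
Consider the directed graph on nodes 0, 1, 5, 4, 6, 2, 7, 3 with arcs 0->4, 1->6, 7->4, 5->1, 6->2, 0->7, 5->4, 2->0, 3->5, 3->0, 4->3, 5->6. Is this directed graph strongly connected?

From 5 we can reach every vertex (0, 1, 2, 3, 4, 5, 6, 7), and every vertex can reach 5 (0, 1, 2, 3, 4, 5, 6, 7). So the whole graph is one strongly connected component.

Yes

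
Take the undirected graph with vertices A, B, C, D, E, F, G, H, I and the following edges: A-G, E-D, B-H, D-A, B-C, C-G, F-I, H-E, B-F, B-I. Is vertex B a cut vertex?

Yes

Deleting B raises the number of components from 1 to 2, so B is a cut vertex.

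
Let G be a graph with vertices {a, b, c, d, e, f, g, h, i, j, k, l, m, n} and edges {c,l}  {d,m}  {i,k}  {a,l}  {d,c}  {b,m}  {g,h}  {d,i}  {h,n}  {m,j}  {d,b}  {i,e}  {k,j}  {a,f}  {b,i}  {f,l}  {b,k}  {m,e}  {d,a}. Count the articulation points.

2

Removing d increases the component count from 2 to 3, so d is a cut vertex.
Removing h increases the component count from 2 to 3, so h is a cut vertex.
By contrast removing n leaves 2 components; it is not a cut vertex. No other vertex is a cut vertex either.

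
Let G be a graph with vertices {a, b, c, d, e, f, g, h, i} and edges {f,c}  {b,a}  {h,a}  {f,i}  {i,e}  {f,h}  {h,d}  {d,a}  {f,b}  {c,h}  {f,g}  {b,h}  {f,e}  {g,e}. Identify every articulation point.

f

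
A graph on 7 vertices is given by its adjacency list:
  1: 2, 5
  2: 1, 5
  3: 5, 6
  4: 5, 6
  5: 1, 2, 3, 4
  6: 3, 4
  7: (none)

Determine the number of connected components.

2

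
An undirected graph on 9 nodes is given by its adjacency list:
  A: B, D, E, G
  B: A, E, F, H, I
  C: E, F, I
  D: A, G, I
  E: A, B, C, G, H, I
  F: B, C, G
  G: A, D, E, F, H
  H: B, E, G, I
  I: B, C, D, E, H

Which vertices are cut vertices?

none

Removing H, for instance, still leaves 1 component. No single vertex removal increases the component count — the graph has no articulation points.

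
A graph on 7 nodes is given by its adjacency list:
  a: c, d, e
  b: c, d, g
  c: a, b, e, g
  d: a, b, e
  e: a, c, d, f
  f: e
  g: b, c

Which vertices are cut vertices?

e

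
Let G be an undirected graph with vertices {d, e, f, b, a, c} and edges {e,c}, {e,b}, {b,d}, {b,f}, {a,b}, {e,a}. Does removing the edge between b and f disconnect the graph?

Removing b-f leaves no path between b and f: the component count goes from 1 to 2. So it is a bridge.

Yes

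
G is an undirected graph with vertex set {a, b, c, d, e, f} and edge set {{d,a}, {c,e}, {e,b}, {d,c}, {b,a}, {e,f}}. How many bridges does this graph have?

1

The edges on the cycle d-c-e-b-a-d are not bridges since each lies on that cycle.
But removing e-f disconnects e from f — this is a bridge.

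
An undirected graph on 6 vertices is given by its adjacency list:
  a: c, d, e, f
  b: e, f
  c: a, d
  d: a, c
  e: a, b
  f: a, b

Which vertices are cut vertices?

a

Removing a increases the component count from 1 to 2, so a is a cut vertex.
By contrast removing d leaves 1 component; it is not a cut vertex. No other vertex is a cut vertex either.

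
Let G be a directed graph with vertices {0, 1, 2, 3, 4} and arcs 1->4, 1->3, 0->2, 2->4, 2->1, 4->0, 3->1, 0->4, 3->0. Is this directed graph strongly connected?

From 4 we can reach every vertex (0, 1, 2, 3, 4), and every vertex can reach 4 (0, 1, 2, 3, 4). So the whole graph is one strongly connected component.

Yes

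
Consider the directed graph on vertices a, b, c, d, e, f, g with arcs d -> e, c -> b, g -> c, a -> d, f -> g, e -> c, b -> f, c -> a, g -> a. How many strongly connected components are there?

1

{a, b, c, d, e, f, g} are all mutually reachable — one SCC of size 7.
That gives 1 strongly connected component.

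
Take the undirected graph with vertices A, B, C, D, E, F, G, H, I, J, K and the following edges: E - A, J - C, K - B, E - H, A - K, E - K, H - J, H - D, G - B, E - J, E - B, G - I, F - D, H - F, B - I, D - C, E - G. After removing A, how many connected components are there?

1

With A gone, the remaining components are: {B, C, D, E, F, G, H, I, J, K}.
That is 1 component.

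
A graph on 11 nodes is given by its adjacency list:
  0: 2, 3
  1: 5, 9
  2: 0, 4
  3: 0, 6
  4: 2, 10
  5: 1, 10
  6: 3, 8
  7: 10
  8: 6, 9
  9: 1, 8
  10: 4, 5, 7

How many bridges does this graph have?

The edges on the cycle 4-2-0-3-6-8-9-1-5-10-4 are not bridges since each lies on that cycle.
But removing 10-7 disconnects 10 from 7 — this is a bridge.

1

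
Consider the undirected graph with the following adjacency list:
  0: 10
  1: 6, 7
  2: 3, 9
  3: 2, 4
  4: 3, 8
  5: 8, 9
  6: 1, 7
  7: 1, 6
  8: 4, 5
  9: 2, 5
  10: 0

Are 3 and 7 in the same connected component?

No

The component containing 3 is {2, 3, 4, 5, 8, 9}, and 7 is not in it.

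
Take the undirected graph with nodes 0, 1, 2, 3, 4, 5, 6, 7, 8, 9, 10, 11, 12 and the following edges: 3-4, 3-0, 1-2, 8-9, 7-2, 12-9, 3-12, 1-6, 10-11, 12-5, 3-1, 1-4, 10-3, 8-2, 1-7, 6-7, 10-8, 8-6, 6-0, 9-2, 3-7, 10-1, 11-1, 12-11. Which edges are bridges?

12-5

The edges on the cycle 10-3-12-11-1-10 are not bridges since each lies on that cycle.
But removing 5-12 disconnects 5 from 12 — this is a bridge.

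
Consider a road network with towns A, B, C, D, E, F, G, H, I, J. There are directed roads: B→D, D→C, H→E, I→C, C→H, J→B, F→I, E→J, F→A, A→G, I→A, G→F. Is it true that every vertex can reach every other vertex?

No

There is no directed path from B to A, so the graph is not strongly connected.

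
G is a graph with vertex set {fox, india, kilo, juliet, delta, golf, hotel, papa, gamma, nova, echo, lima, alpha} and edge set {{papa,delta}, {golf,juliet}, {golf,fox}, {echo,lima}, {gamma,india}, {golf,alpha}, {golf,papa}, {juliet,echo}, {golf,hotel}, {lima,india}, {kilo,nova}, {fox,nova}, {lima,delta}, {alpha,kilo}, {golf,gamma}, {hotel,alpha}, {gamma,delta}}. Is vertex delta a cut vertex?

No

Deleting delta leaves 1 component (was 1) (its neighbors lima, papa, gamma remain connected to each other), so delta is not a cut vertex.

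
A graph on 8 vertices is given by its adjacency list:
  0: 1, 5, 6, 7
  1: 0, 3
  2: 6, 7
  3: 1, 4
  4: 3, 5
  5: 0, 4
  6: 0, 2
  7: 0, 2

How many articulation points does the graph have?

Removing 0 increases the component count from 1 to 2, so 0 is a cut vertex.
By contrast removing 4 leaves 1 component; it is not a cut vertex. No other vertex is a cut vertex either.

1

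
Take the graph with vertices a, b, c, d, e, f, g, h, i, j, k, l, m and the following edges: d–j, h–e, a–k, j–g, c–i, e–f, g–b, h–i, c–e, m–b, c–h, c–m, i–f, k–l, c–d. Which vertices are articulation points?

c, k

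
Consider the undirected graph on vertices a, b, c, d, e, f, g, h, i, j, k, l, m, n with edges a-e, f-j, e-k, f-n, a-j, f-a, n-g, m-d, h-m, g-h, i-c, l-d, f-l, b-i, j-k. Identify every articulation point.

f, i

Removing f increases the component count from 2 to 3, so f is a cut vertex.
Removing i increases the component count from 2 to 3, so i is a cut vertex.
By contrast removing l leaves 2 components; it is not a cut vertex. No other vertex is a cut vertex either.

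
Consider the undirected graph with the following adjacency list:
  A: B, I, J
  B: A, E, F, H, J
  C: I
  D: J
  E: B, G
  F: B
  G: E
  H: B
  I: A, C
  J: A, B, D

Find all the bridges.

A-I, B-E, B-F, B-H, C-I, D-J, E-G

The edges on the cycle B-A-J-B are not bridges since each lies on that cycle.
But removing A-I disconnects A from I; removing G-E disconnects G from E; removing J-D disconnects J from D; removing B-E disconnects B from E — these are bridges.
In total 7 edges are bridges.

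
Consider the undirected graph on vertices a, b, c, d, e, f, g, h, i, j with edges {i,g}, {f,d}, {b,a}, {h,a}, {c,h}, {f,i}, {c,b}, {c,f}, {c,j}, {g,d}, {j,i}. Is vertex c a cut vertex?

Yes

Deleting c raises the number of components from 2 to 3, so c is a cut vertex.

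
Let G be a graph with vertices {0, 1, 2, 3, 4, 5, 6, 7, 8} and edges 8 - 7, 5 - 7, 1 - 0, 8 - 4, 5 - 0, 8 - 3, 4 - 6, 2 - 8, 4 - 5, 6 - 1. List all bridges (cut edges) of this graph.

The edges on the cycle 8-4-5-7-8 are not bridges since each lies on that cycle.
But removing 8 - 3 disconnects 8 from 3; removing 8 - 2 disconnects 8 from 2 — these are bridges.

2-8, 3-8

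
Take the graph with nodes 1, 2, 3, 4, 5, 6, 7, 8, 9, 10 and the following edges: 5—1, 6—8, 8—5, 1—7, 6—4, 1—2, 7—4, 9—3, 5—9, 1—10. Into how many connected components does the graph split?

1

Starting from 1 we can reach 1, 2, 3, 4, 5, 6, 7, 8, 9, 10. That is one component of size 10.
Total: 1 component.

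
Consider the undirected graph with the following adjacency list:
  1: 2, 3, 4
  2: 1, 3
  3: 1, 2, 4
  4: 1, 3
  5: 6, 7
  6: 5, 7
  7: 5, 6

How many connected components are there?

Starting from 5 we can reach 5, 6, 7. That is one component of size 3.
Starting from 1 we can reach 1, 2, 3, 4. That is one component of size 4.
Total: 2 components.

2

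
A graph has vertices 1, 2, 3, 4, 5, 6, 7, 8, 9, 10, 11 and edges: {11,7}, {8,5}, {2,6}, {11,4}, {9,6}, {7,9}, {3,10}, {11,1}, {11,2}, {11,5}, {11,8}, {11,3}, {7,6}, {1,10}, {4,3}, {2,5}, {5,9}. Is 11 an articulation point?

Deleting 11 raises the number of components from 1 to 2, so 11 is a cut vertex.

Yes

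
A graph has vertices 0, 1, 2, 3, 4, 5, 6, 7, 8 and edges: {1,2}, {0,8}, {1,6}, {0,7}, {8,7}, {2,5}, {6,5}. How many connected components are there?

3 is isolated — a component by itself.
4 is isolated — a component by itself.
Starting from 0 we can reach 0, 7, 8. That is one component of size 3.
Starting from 1 we can reach 1, 2, 5, 6. That is one component of size 4.
Total: 4 components.

4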